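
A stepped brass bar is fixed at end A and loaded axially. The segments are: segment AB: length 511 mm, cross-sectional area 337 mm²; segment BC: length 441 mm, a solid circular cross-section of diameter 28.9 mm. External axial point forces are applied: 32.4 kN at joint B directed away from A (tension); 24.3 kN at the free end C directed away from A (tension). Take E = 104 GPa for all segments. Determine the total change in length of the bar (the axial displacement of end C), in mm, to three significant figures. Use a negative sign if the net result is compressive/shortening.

Internal axial forces (sectioning from the free end, tension +): N_BC = 24.3 kN, N_AB = 56.7 kN.
A_BC = 656 mm².
δ_AB = 56700·511/(337·104000) = 0.8267 mm
δ_BC = 24300·441/(656·104000) = 0.1571 mm
δ = Σδ_i = 0.9838 mm.

0.984 mm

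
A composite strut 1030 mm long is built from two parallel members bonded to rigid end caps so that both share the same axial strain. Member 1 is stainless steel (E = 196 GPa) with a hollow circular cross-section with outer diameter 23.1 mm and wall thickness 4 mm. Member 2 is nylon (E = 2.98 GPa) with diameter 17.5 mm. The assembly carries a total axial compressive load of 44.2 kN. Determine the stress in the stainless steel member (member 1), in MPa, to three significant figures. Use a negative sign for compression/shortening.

-181 MPa

A_1 = 240 mm².
A_2 = 240.5 mm².
Equal strain + equilibrium ⇒ each member carries load in proportion to AE: A₁E₁ = 47040000 N, A₂E₂ = 716800 N, ΣAE = 47760000 N.
σ₁ = P·E₁/ΣAE = -44200·196000/47760000 = -181.4 MPa.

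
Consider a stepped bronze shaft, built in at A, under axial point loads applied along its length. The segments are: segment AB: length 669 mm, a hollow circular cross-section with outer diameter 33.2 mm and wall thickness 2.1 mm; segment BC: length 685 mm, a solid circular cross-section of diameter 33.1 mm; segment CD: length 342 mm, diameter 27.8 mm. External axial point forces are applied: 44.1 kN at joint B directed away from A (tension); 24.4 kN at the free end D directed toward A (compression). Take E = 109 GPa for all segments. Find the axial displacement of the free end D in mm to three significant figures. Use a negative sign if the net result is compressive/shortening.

0.285 mm

Internal axial forces (sectioning from the free end, tension +): N_CD = -24.4 kN, N_BC = -24.4 kN, N_AB = 19.7 kN.
A_AB = 205.2 mm².
A_BC = 860.5 mm².
A_CD = 607 mm².
δ_AB = 19700·669/(205.2·109000) = 0.5893 mm
δ_BC = -24400·685/(860.5·109000) = -0.1782 mm
δ_CD = -24400·342/(607·109000) = -0.1261 mm
δ = Σδ_i = 0.285 mm.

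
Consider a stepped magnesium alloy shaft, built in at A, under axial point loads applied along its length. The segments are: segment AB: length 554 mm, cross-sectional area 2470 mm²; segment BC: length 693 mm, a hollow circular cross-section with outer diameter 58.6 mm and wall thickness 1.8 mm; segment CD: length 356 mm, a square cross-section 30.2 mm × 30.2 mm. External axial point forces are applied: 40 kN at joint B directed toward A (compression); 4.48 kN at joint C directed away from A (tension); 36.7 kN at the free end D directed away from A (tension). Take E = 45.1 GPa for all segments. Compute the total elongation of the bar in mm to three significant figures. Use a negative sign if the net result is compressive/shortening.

2.29 mm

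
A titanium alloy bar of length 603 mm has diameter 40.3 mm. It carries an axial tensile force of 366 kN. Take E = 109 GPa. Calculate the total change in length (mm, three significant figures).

1.59 mm

A = 1276 mm².
δ_mech = NL/(AE) = 366000·603/(1276·109000) = 1.587 mm.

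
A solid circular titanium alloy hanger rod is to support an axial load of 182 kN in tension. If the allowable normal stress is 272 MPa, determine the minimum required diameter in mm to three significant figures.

29.2 mm

Required area A ≥ P/σ_allow = 182000/272 = 669.1 mm².
For a solid circular section, d ≥ √(4A/π) = 29.19 mm.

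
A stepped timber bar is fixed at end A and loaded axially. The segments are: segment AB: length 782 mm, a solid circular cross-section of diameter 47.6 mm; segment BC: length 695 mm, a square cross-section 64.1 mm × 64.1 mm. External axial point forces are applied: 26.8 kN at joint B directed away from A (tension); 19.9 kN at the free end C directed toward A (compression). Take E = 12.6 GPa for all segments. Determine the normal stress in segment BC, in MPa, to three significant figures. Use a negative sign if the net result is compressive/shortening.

Internal axial forces (sectioning from the free end, tension +): N_BC = -19.9 kN, N_AB = 6.9 kN.
A_BC = 4109 mm².
σ_BC = N_BC/A_BC = -19900/4109 = -4.843 MPa.

-4.84 MPa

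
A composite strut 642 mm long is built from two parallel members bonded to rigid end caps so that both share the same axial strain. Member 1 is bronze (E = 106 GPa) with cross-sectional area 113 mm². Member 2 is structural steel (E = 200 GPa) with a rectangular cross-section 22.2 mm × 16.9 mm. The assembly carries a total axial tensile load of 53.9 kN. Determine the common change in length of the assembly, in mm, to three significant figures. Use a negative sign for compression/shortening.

A_2 = 375.2 mm².
Equal strain + equilibrium ⇒ each member carries load in proportion to AE: A₁E₁ = 11980000 N, A₂E₂ = 75040000 N, ΣAE = 87010000 N.
δ = PL/ΣAE = 53900·642/87010000 = 0.3977 mm.

0.398 mm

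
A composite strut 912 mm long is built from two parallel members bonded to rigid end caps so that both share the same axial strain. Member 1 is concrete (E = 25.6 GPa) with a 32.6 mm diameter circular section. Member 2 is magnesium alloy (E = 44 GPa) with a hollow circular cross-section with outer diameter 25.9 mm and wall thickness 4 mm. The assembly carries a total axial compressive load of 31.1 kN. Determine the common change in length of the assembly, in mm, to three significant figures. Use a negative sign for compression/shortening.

-0.847 mm

A_1 = 834.7 mm².
A_2 = 275.2 mm².
Equal strain + equilibrium ⇒ each member carries load in proportion to AE: A₁E₁ = 21370000 N, A₂E₂ = 12110000 N, ΣAE = 33480000 N.
δ = PL/ΣAE = -31100·912/33480000 = -0.8472 mm.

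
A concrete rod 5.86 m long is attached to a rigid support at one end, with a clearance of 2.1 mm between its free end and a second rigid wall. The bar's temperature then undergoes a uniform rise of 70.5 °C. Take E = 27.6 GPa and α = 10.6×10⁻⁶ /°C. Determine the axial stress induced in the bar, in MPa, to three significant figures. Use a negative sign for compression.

-10.7 MPa

Free thermal expansion αLΔT = 10.6e-6 · 5860 · 70.5 = 4.379 mm.
The walls engage after the gap closes; constrained expansion = 4.379 − 2.1 = 2.279 mm.
The walls impose strain ε = −(2.279)/5860 = -3.8894e-04; σ = Eε = 27600 · -3.8894e-04 = -10.73 MPa.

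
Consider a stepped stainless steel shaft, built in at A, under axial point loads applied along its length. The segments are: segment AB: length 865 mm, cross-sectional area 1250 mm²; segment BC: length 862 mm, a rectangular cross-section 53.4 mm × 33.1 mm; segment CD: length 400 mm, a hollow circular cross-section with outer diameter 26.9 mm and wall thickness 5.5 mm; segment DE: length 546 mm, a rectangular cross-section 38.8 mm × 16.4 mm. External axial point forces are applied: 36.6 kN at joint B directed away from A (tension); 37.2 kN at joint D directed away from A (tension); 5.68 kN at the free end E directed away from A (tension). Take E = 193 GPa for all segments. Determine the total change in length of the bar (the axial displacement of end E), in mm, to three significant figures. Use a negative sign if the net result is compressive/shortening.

Internal axial forces (sectioning from the free end, tension +): N_DE = 5.68 kN, N_CD = 42.88 kN, N_BC = 42.88 kN, N_AB = 79.48 kN.
A_BC = 1768 mm².
A_CD = 369.8 mm².
A_DE = 636.3 mm².
δ_AB = 79480·865/(1250·193000) = 0.285 mm
δ_BC = 42880·862/(1768·193000) = 0.1084 mm
δ_CD = 42880·400/(369.8·193000) = 0.2403 mm
δ_DE = 5680·546/(636.3·193000) = 0.02525 mm
δ = Σδ_i = 0.6589 mm.

0.659 mm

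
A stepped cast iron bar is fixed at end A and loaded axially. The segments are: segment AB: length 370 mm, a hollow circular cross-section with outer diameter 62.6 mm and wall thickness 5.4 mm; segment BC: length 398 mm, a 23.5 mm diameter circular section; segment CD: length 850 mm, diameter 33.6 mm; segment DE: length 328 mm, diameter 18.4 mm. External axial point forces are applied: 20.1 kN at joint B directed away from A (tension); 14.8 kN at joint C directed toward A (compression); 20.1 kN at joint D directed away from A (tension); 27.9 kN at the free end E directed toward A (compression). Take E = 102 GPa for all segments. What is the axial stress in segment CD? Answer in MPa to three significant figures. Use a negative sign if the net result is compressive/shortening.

-8.80 MPa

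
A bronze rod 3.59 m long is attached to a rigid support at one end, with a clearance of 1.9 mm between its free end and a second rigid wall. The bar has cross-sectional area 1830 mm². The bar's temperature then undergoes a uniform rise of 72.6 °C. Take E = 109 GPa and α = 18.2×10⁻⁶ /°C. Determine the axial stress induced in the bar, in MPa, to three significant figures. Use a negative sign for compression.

Free thermal expansion αLΔT = 18.2e-6 · 3590 · 72.6 = 4.744 mm.
The walls engage after the gap closes; constrained expansion = 4.744 − 1.9 = 2.844 mm.
The walls impose strain ε = −(2.844)/3590 = -7.9207e-04; σ = Eε = 109000 · -7.9207e-04 = -86.34 MPa.

-86.3 MPa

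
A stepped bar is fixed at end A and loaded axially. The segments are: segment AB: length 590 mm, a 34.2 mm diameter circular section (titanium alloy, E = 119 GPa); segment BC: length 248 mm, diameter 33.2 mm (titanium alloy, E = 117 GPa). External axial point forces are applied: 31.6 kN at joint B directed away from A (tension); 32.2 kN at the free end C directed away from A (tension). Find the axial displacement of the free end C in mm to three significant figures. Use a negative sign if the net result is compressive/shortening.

0.423 mm

Internal axial forces (sectioning from the free end, tension +): N_BC = 32.2 kN, N_AB = 63.8 kN.
A_AB = 918.6 mm².
A_BC = 865.7 mm².
δ_AB = 63800·590/(918.6·119000) = 0.3443 mm
δ_BC = 32200·248/(865.7·117000) = 0.07884 mm
δ = Σδ_i = 0.4232 mm.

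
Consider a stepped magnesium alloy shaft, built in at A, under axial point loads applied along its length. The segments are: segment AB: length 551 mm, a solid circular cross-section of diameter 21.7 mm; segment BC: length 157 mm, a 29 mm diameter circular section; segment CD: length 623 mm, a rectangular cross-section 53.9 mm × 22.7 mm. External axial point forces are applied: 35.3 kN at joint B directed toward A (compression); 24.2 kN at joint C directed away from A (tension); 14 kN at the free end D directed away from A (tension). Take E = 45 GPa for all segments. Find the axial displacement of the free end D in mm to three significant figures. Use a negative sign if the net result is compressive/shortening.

Internal axial forces (sectioning from the free end, tension +): N_CD = 14 kN, N_BC = 38.2 kN, N_AB = 2.9 kN.
A_AB = 369.8 mm².
A_BC = 660.5 mm².
A_CD = 1224 mm².
δ_AB = 2900·551/(369.8·45000) = 0.09601 mm
δ_BC = 38200·157/(660.5·45000) = 0.2018 mm
δ_CD = 14000·623/(1224·45000) = 0.1584 mm
δ = Σδ_i = 0.4562 mm.

0.456 mm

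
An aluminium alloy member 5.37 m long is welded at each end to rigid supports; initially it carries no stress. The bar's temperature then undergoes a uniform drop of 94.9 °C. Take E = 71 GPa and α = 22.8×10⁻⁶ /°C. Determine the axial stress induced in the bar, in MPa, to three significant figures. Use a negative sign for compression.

Free thermal expansion αLΔT = 22.8e-6 · 5370 · -94.9 = -11.62 mm.
The walls impose strain ε = −(-11.62)/5370 = 2.1637e-03; σ = Eε = 71000 · 2.1637e-03 = 153.6 MPa.

154 MPa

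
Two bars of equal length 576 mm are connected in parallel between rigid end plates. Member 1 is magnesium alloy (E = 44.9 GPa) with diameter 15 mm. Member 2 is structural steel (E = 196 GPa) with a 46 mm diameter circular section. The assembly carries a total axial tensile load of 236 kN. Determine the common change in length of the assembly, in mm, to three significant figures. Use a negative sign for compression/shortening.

A_1 = 176.7 mm².
A_2 = 1662 mm².
Equal strain + equilibrium ⇒ each member carries load in proportion to AE: A₁E₁ = 7934000 N, A₂E₂ = 325700000 N, ΣAE = 333700000 N.
δ = PL/ΣAE = 236000·576/333700000 = 0.4074 mm.

0.407 mm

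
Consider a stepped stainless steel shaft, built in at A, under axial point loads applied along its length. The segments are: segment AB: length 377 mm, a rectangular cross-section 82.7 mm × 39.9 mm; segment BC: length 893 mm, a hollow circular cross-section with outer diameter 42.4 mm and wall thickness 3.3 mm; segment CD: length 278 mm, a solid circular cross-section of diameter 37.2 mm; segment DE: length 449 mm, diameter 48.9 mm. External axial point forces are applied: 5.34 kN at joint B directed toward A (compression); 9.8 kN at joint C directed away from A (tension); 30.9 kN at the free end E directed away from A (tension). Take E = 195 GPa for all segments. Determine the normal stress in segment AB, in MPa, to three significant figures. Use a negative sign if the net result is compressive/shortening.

10.7 MPa

Internal axial forces (sectioning from the free end, tension +): N_DE = 30.9 kN, N_CD = 30.9 kN, N_BC = 40.7 kN, N_AB = 35.36 kN.
A_AB = 3300 mm².
σ_AB = N_AB/A_AB = 35360/3300 = 10.72 MPa.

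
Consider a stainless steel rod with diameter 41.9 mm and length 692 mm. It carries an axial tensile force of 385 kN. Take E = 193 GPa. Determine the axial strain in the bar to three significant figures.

0.00145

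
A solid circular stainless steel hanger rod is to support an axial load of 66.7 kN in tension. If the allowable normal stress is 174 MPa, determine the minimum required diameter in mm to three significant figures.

22.1 mm

Required area A ≥ P/σ_allow = 66700/174 = 383.3 mm².
For a solid circular section, d ≥ √(4A/π) = 22.09 mm.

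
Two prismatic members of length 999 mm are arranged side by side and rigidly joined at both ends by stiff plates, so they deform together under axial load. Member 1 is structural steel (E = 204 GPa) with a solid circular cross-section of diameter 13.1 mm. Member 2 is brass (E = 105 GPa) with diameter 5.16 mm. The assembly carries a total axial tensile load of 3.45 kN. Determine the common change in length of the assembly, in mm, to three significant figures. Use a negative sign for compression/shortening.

A_1 = 134.8 mm².
A_2 = 20.91 mm².
Equal strain + equilibrium ⇒ each member carries load in proportion to AE: A₁E₁ = 27500000 N, A₂E₂ = 2196000 N, ΣAE = 29690000 N.
δ = PL/ΣAE = 3450·999/29690000 = 0.1161 mm.

0.116 mm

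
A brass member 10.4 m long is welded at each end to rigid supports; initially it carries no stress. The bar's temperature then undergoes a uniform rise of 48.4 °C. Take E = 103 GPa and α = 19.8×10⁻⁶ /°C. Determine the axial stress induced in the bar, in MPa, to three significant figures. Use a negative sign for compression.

-98.7 MPa

Free thermal expansion αLΔT = 19.8e-6 · 10400 · 48.4 = 9.967 mm.
The walls impose strain ε = −(9.967)/10400 = -9.5832e-04; σ = Eε = 103000 · -9.5832e-04 = -98.71 MPa.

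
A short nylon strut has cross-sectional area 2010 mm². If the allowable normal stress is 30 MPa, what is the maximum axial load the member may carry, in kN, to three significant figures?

60.3 kN

P_max = σ_allow · A = 30 · 2010 = 60300 N = 60.3 kN.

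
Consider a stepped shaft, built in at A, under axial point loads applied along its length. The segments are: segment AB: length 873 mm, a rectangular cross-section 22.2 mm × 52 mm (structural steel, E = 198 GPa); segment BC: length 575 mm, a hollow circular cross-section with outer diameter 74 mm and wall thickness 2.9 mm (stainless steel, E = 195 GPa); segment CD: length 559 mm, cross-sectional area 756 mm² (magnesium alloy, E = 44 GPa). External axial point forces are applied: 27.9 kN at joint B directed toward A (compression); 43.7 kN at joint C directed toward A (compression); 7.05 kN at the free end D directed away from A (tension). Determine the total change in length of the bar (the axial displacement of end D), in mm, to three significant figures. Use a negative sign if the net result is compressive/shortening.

Internal axial forces (sectioning from the free end, tension +): N_CD = 7.05 kN, N_BC = -36.65 kN, N_AB = -64.55 kN.
A_AB = 1154 mm².
A_BC = 647.8 mm².
δ_AB = -64550·873/(1154·198000) = -0.2465 mm
δ_BC = -36650·575/(647.8·195000) = -0.1668 mm
δ_CD = 7050·559/(756·44000) = 0.1185 mm
δ = Σδ_i = -0.2949 mm.

-0.295 mm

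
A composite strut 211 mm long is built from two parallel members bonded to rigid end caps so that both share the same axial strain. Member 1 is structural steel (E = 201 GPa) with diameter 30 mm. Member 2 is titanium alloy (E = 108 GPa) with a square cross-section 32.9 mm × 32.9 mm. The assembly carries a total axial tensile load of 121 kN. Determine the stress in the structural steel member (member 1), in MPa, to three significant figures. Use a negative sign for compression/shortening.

A_1 = 706.9 mm².
A_2 = 1082 mm².
Equal strain + equilibrium ⇒ each member carries load in proportion to AE: A₁E₁ = 142100000 N, A₂E₂ = 116900000 N, ΣAE = 259000000 N.
σ₁ = P·E₁/ΣAE = 121000·201000/259000000 = 93.91 MPa.

93.9 MPa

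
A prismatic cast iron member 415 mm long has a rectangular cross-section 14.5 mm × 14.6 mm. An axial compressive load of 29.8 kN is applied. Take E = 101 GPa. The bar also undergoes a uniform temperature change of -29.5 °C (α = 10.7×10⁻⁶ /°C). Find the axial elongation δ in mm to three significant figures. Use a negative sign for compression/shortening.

-0.709 mm

A = 211.7 mm².
δ_mech = NL/(AE) = -29800·415/(211.7·101000) = -0.5784 mm.
δ_thermal = αLΔT = 10.7e-6·415·-29.5 = -0.131 mm.
δ = δ_mech + δ_thermal = -0.7094 mm.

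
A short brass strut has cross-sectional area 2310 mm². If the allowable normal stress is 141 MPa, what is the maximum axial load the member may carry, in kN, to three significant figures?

P_max = σ_allow · A = 141 · 2310 = 325700 N = 325.7 kN.

326 kN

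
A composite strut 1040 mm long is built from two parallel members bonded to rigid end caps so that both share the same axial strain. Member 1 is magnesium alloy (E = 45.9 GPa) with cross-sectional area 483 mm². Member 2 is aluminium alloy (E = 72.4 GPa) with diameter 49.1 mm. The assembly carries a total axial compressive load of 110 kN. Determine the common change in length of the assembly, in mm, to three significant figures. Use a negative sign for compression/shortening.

-0.718 mm

A_2 = 1893 mm².
Equal strain + equilibrium ⇒ each member carries load in proportion to AE: A₁E₁ = 22170000 N, A₂E₂ = 137100000 N, ΣAE = 159300000 N.
δ = PL/ΣAE = -110000·1040/159300000 = -0.7183 mm.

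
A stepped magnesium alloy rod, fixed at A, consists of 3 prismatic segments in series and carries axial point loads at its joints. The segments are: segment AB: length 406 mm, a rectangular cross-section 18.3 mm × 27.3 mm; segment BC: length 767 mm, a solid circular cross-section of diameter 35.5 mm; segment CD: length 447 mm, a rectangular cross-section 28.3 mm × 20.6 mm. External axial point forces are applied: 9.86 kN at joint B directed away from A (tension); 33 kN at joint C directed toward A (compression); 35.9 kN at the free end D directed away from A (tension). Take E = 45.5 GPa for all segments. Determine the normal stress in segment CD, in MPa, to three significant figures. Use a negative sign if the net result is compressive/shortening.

61.6 MPa

Internal axial forces (sectioning from the free end, tension +): N_CD = 35.9 kN, N_BC = 2.9 kN, N_AB = 12.76 kN.
A_CD = 583 mm².
σ_CD = N_CD/A_CD = 35900/583 = 61.58 MPa.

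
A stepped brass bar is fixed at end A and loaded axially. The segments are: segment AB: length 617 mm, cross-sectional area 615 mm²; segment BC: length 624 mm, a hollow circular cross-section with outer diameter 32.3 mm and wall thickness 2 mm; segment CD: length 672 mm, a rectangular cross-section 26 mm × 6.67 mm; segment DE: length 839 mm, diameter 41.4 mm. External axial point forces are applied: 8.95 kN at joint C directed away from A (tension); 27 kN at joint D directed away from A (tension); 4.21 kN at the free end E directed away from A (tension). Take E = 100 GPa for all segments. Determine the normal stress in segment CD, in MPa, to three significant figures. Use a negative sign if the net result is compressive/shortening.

180 MPa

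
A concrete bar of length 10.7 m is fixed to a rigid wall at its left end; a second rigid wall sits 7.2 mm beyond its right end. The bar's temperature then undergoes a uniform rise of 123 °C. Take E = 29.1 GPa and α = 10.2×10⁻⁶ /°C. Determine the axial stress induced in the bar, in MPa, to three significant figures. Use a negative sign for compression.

-16.9 MPa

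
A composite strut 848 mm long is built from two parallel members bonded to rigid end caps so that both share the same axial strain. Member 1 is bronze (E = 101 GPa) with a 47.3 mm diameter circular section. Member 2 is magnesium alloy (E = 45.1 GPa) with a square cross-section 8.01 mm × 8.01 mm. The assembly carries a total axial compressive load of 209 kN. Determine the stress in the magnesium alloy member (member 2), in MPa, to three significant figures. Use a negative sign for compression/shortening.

A_1 = 1757 mm².
A_2 = 64.16 mm².
Equal strain + equilibrium ⇒ each member carries load in proportion to AE: A₁E₁ = 177500000 N, A₂E₂ = 2894000 N, ΣAE = 180400000 N.
σ₂ = P·E₂/ΣAE = -209000·45100/180400000 = -52.26 MPa.

-52.3 MPa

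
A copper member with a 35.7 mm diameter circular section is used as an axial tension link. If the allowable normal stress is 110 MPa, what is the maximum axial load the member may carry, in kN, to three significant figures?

A = 1001 mm².
P_max = σ_allow · A = 110 · 1001 = 110100 N = 110.1 kN.

110 kN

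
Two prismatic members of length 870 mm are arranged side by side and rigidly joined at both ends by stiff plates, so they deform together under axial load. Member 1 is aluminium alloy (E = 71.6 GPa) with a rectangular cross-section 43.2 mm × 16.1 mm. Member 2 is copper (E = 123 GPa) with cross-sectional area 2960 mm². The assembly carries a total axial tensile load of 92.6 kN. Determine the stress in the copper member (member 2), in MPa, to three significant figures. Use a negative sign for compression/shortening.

A_1 = 695.5 mm².
Equal strain + equilibrium ⇒ each member carries load in proportion to AE: A₁E₁ = 49800000 N, A₂E₂ = 364100000 N, ΣAE = 413900000 N.
σ₂ = P·E₂/ΣAE = 92600·123000/413900000 = 27.52 MPa.

27.5 MPa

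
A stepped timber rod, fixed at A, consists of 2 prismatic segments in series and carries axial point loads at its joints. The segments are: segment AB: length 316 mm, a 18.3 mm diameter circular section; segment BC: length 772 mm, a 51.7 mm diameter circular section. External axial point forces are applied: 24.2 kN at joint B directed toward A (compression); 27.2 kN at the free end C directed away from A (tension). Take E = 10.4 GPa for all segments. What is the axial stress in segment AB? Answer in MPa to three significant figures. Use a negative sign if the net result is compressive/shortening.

11.4 MPa

Internal axial forces (sectioning from the free end, tension +): N_BC = 27.2 kN, N_AB = 3 kN.
A_AB = 263 mm².
σ_AB = N_AB/A_AB = 3000/263 = 11.41 MPa.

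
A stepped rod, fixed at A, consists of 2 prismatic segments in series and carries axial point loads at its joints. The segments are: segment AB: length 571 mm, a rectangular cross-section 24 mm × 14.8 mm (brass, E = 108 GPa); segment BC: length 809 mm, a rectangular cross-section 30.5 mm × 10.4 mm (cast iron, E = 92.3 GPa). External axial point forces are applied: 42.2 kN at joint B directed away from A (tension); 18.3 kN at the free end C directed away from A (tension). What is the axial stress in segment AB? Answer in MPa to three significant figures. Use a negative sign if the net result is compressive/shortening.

170 MPa

Internal axial forces (sectioning from the free end, tension +): N_BC = 18.3 kN, N_AB = 60.5 kN.
A_AB = 355.2 mm².
σ_AB = N_AB/A_AB = 60500/355.2 = 170.3 MPa.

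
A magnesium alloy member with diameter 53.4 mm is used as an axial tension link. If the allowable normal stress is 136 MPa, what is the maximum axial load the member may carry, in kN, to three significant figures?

305 kN

A = 2240 mm².
P_max = σ_allow · A = 136 · 2240 = 304600 N = 304.6 kN.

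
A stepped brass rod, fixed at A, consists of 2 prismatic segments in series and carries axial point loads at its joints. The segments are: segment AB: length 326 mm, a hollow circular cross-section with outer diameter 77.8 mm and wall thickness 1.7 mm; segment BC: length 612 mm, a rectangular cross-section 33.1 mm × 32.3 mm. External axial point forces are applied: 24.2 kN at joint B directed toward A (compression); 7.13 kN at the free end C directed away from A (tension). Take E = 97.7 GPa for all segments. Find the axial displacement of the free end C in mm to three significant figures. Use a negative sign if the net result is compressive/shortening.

-0.0984 mm

Internal axial forces (sectioning from the free end, tension +): N_BC = 7.13 kN, N_AB = -17.07 kN.
A_AB = 406.4 mm².
A_BC = 1069 mm².
δ_AB = -17070·326/(406.4·97700) = -0.1401 mm
δ_BC = 7130·612/(1069·97700) = 0.04177 mm
δ = Σδ_i = -0.09837 mm.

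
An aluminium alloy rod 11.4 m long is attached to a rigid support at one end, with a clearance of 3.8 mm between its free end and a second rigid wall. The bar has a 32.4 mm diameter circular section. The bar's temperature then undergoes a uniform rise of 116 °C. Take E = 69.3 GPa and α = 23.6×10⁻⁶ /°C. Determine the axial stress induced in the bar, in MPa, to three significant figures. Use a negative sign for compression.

Free thermal expansion αLΔT = 23.6e-6 · 11400 · 116 = 31.21 mm.
The walls engage after the gap closes; constrained expansion = 31.21 − 3.8 = 27.41 mm.
The walls impose strain ε = −(27.41)/11400 = -2.4043e-03; σ = Eε = 69300 · -2.4043e-03 = -166.6 MPa.

-167 MPa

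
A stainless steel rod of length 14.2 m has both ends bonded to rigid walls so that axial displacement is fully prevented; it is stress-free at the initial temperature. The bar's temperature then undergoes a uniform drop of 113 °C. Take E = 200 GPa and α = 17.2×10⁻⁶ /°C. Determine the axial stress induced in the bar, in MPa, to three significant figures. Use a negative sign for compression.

389 MPa

Free thermal expansion αLΔT = 17.2e-6 · 14200 · -113 = -27.6 mm.
The walls impose strain ε = −(-27.6)/14200 = 1.9436e-03; σ = Eε = 200000 · 1.9436e-03 = 388.7 MPa.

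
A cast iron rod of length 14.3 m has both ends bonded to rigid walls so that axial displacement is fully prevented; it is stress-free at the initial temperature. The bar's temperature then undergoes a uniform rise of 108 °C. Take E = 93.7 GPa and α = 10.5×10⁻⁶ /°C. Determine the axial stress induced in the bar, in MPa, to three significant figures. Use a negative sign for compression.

-106 MPa

Free thermal expansion αLΔT = 10.5e-6 · 14300 · 108 = 16.22 mm.
The walls impose strain ε = −(16.22)/14300 = -1.1340e-03; σ = Eε = 93700 · -1.1340e-03 = -106.3 MPa.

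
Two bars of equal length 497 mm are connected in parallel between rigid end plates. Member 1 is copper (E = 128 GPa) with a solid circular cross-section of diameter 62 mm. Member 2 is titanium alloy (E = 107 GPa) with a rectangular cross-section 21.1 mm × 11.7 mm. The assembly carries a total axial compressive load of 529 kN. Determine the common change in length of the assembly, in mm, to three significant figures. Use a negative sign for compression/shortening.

A_1 = 3019 mm².
A_2 = 246.9 mm².
Equal strain + equilibrium ⇒ each member carries load in proportion to AE: A₁E₁ = 386400000 N, A₂E₂ = 26420000 N, ΣAE = 412900000 N.
δ = PL/ΣAE = -529000·497/412900000 = -0.6368 mm.

-0.637 mm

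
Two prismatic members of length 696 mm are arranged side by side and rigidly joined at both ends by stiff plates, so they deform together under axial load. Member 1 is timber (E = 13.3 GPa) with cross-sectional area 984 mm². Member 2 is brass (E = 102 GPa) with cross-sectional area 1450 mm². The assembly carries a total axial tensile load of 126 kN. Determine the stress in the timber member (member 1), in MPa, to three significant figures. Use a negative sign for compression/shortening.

Equal strain + equilibrium ⇒ each member carries load in proportion to AE: A₁E₁ = 13090000 N, A₂E₂ = 147900000 N, ΣAE = 161000000 N.
σ₁ = P·E₁/ΣAE = 126000·13300/161000000 = 10.41 MPa.

10.4 MPa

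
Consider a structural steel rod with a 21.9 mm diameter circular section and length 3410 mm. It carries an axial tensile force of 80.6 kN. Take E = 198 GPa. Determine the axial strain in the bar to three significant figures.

A = 376.7 mm².
σ = N/A = 214 MPa; ε = σ/E = 214/198000 = 1.081e-03.

0.00108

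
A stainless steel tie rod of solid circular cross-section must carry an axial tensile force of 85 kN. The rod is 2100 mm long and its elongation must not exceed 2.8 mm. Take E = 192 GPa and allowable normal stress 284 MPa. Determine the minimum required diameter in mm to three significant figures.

20.6 mm

Required area A ≥ P/σ_allow = 85000/284 = 299.3 mm².
For a solid circular section, d ≥ √(4A/π) = 19.52 mm.
Elongation limit: A ≥ PL/(Eδ_allow) = 85000·2100/(192000·2.8) = 332 mm² ⇒ d ≥ 20.56 mm.
The elongation limit governs.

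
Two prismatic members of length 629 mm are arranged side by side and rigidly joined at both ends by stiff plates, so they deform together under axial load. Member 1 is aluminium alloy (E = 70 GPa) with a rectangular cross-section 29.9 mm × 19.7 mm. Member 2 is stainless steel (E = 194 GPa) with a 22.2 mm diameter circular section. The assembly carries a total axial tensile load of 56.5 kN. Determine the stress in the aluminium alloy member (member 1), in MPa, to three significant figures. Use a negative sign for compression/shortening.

A_1 = 589 mm².
A_2 = 387.1 mm².
Equal strain + equilibrium ⇒ each member carries load in proportion to AE: A₁E₁ = 41230000 N, A₂E₂ = 75090000 N, ΣAE = 116300000 N.
σ₁ = P·E₁/ΣAE = 56500·70000/116300000 = 34 MPa.

34.0 MPa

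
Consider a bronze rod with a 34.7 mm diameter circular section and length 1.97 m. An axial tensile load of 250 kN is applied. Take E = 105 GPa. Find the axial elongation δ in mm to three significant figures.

A = 945.7 mm².
δ_mech = NL/(AE) = 250000·1970/(945.7·105000) = 4.96 mm.

4.96 mm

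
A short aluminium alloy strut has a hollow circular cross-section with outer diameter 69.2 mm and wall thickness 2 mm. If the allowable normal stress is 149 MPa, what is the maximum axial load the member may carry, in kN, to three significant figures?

62.9 kN

A = 422.2 mm².
P_max = σ_allow · A = 149 · 422.2 = 62910 N = 62.91 kN.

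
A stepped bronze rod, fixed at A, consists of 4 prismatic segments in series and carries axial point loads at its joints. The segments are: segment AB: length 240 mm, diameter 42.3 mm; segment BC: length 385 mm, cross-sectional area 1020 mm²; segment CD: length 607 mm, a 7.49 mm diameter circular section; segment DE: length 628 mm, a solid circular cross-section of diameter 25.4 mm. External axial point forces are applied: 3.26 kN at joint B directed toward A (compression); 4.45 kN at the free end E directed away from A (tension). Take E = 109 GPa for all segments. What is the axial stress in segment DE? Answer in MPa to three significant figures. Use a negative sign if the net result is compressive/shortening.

Internal axial forces (sectioning from the free end, tension +): N_DE = 4.45 kN, N_CD = 4.45 kN, N_BC = 4.45 kN, N_AB = 1.19 kN.
A_DE = 506.7 mm².
σ_DE = N_DE/A_DE = 4450/506.7 = 8.782 MPa.

8.78 MPa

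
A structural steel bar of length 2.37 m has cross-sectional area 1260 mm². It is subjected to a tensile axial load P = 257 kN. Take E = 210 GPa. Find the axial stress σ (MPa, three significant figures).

204 MPa

σ = N/A = 257000/1260 = 204 MPa.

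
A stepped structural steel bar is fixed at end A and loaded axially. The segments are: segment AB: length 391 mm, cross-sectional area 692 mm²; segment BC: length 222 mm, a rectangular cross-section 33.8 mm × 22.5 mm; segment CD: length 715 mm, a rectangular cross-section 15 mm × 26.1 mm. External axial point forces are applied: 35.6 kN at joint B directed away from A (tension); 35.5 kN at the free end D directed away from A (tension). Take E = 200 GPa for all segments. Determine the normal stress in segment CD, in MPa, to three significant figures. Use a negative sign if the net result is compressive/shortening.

Internal axial forces (sectioning from the free end, tension +): N_CD = 35.5 kN, N_BC = 35.5 kN, N_AB = 71.1 kN.
A_CD = 391.5 mm².
σ_CD = N_CD/A_CD = 35500/391.5 = 90.68 MPa.

90.7 MPa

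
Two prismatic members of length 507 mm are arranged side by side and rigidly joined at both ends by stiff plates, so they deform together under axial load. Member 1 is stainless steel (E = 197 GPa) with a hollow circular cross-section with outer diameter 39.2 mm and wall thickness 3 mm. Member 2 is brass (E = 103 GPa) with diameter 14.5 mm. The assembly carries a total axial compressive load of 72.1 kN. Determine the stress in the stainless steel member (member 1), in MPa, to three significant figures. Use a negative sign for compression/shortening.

A_1 = 341.2 mm².
A_2 = 165.1 mm².
Equal strain + equilibrium ⇒ each member carries load in proportion to AE: A₁E₁ = 67210000 N, A₂E₂ = 17010000 N, ΣAE = 84220000 N.
σ₁ = P·E₁/ΣAE = -72100·197000/84220000 = -168.6 MPa.

-169 MPa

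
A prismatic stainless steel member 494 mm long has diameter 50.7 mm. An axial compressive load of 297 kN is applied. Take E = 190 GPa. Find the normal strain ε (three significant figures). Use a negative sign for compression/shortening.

-7.74e-04

A = 2019 mm².
σ = N/A = -147.1 MPa; ε = σ/E = -147.1/190000 = -7.743e-04.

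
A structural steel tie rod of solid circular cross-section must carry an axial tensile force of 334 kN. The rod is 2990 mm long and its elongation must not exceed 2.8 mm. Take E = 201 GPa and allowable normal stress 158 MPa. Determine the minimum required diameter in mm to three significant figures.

Required area A ≥ P/σ_allow = 334000/158 = 2114 mm².
For a solid circular section, d ≥ √(4A/π) = 51.88 mm.
Elongation limit: A ≥ PL/(Eδ_allow) = 334000·2990/(201000·2.8) = 1774 mm² ⇒ d ≥ 47.53 mm.
The stress limit governs.

51.9 mm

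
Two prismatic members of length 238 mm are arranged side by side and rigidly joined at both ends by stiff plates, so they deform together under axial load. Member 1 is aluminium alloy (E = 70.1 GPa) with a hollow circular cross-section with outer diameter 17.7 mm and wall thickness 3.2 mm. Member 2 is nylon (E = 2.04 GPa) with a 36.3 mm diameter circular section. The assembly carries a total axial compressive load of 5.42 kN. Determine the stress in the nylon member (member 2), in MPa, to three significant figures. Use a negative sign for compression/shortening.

A_1 = 145.8 mm².
A_2 = 1035 mm².
Equal strain + equilibrium ⇒ each member carries load in proportion to AE: A₁E₁ = 10220000 N, A₂E₂ = 2111000 N, ΣAE = 12330000 N.
σ₂ = P·E₂/ΣAE = -5420·2040/12330000 = -0.8968 MPa.

-0.897 MPa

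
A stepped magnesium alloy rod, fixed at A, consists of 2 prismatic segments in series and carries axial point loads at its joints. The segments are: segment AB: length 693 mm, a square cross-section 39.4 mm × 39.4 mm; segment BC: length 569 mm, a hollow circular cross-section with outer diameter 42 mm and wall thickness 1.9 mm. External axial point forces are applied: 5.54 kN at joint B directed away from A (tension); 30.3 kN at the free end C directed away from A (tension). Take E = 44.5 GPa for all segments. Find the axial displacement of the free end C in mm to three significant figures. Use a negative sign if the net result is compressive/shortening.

Internal axial forces (sectioning from the free end, tension +): N_BC = 30.3 kN, N_AB = 35.84 kN.
A_AB = 1552 mm².
A_BC = 239.4 mm².
δ_AB = 35840·693/(1552·44500) = 0.3595 mm
δ_BC = 30300·569/(239.4·44500) = 1.619 mm
δ = Σδ_i = 1.978 mm.

1.98 mm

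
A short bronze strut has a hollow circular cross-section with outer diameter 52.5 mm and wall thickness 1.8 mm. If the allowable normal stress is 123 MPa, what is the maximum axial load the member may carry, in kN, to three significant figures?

A = 286.7 mm².
P_max = σ_allow · A = 123 · 286.7 = 35260 N = 35.26 kN.

35.3 kN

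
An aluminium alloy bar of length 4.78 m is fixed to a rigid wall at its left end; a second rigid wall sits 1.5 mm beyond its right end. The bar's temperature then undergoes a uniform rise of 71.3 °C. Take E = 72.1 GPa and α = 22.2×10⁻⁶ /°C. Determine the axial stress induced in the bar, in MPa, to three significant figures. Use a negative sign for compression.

Free thermal expansion αLΔT = 22.2e-6 · 4780 · 71.3 = 7.566 mm.
The walls engage after the gap closes; constrained expansion = 7.566 − 1.5 = 6.066 mm.
The walls impose strain ε = −(6.066)/4780 = -1.2691e-03; σ = Eε = 72100 · -1.2691e-03 = -91.5 MPa.

-91.5 MPa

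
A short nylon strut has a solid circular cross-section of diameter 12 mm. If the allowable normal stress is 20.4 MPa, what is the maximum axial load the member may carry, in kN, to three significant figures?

2.31 kN

A = 113.1 mm².
P_max = σ_allow · A = 20.4 · 113.1 = 2307 N = 2.307 kN.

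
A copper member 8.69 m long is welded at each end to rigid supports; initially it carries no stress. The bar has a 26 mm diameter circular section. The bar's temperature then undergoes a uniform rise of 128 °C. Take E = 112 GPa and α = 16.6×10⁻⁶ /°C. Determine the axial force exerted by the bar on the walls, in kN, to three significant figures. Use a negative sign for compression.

Free thermal expansion αLΔT = 16.6e-6 · 8690 · 128 = 18.46 mm.
The walls impose strain ε = −(18.46)/8690 = -2.1248e-03; σ = Eε = 112000 · -2.1248e-03 = -238 MPa.
Wall reaction R = σ·A = -238·530.9 = -126300 N = -126.3 kN.

-126 kN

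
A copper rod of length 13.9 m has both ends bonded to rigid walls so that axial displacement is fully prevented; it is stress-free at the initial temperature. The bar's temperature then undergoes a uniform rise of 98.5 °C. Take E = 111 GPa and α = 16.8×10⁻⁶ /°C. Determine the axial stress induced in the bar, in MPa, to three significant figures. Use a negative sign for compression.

-184 MPa

Free thermal expansion αLΔT = 16.8e-6 · 13900 · 98.5 = 23 mm.
The walls impose strain ε = −(23)/13900 = -1.6548e-03; σ = Eε = 111000 · -1.6548e-03 = -183.7 MPa.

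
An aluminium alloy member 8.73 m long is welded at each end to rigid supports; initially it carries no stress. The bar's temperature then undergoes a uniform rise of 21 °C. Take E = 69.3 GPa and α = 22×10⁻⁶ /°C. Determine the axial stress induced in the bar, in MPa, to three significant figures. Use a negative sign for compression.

-32.0 MPa

Free thermal expansion αLΔT = 22e-6 · 8730 · 21 = 4.033 mm.
The walls impose strain ε = −(4.033)/8730 = -4.6200e-04; σ = Eε = 69300 · -4.6200e-04 = -32.02 MPa.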